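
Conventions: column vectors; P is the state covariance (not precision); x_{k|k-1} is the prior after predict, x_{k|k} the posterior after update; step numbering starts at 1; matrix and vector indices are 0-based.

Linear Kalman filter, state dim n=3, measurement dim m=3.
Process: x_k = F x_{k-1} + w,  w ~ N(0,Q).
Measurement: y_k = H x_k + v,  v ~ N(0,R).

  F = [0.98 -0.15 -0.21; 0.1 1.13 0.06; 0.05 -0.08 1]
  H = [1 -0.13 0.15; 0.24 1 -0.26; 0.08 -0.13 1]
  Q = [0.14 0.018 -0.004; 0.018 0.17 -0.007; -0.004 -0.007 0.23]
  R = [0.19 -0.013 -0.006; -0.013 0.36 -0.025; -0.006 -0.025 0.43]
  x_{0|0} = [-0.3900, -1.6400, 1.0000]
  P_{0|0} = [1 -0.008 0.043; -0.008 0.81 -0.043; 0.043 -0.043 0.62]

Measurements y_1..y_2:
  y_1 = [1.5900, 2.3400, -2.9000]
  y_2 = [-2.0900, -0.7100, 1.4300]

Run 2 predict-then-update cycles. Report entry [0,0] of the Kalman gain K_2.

K[0,0] = 0.6313

step 1: x^-=[-0.3462, -1.8322, 1.1117]  P^-=[1.1279 -0.0256 -0.0274; -0.0256 1.2094 -0.0824; -0.0274 -0.0824 0.8689]  S=[1.3596 0.0328 0.2232; 0.0328 1.7271 -0.4789; 0.2232 -0.4789 1.3442]  K=[0.8340 0.1170 -0.0476; -0.1805 0.7445 0.1155; -0.0243 0.0003 0.6569]  nu=[1.5313, 4.5443, -4.2222]  x^+=[1.6635, 0.7874, -1.6977]  P^+=[0.1615 -0.0176 -0.0436; -0.0176 0.2903 0.0713; -0.0436 0.0713 0.2954]
step 2: x^-=[1.8687, 0.9543, -1.6775]  P^-=[0.3423 -0.0575 -0.1049; -0.0575 0.5485 0.0601; -0.1049 0.0601 0.5120]  S=[0.5342 -0.0433 0.0004; -0.0433 0.9170 -0.1865; 0.0004 -0.1865 0.9223]  K=[0.6313 0.0739 -0.0612; -0.1775 0.5779 0.0998; -0.0677 -0.0009 0.5374]  nu=[-3.5830, -2.5489, 3.0821]  x^+=[-0.7704, 0.4249, 0.2238]  P^+=[0.1233 -0.0212 -0.0446; -0.0212 0.2288 0.0610; -0.0446 0.0610 0.2430]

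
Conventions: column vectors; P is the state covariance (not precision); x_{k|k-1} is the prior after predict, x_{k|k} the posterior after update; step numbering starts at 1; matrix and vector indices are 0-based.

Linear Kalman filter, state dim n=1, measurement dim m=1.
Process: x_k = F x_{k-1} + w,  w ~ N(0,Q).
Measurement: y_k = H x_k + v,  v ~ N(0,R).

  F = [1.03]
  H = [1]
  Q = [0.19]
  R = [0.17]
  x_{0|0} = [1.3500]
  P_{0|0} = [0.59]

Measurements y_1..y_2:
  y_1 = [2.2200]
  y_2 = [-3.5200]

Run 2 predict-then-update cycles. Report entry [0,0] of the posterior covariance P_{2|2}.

step 1: x^-=[1.3905]  P^-=[0.8159]  S=[0.9859]  K=[0.8276]  nu=[0.8295]  x^+=[2.0770]  P^+=[0.1407]
step 2: x^-=[2.1393]  P^-=[0.3393]  S=[0.5093]  K=[0.6662]  nu=[-5.6593]  x^+=[-1.6308]  P^+=[0.1133]

P_post[0,0] = 0.1133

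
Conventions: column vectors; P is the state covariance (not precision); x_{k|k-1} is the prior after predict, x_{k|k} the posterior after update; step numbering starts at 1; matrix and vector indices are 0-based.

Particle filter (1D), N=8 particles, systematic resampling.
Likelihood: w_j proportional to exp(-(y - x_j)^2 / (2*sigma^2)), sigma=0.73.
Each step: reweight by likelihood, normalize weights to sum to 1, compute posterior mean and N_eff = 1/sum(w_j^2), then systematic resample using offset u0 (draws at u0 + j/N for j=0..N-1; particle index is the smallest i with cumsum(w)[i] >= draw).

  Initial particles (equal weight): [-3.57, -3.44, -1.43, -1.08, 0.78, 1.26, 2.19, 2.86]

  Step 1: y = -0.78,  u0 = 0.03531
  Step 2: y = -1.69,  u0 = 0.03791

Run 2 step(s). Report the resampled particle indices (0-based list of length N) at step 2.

resampled_idx = [0, 1, 1, 2, 3, 4, 6, 7]

step 1: w=[0.0004, 0.0008, 0.3920, 0.5355, 0.0594, 0.0117, 0.0001, 0.0000]  mean=-1.0815  Neff=2.2515  idx=[2, 2, 2, 3, 3, 3, 3, 3]
step 2: w=[0.1480, 0.1480, 0.1480, 0.1112, 0.1112, 0.1112, 0.1112, 0.1112]  mean=-1.2354  Neff=7.8409  idx=[0, 1, 1, 2, 3, 4, 6, 7]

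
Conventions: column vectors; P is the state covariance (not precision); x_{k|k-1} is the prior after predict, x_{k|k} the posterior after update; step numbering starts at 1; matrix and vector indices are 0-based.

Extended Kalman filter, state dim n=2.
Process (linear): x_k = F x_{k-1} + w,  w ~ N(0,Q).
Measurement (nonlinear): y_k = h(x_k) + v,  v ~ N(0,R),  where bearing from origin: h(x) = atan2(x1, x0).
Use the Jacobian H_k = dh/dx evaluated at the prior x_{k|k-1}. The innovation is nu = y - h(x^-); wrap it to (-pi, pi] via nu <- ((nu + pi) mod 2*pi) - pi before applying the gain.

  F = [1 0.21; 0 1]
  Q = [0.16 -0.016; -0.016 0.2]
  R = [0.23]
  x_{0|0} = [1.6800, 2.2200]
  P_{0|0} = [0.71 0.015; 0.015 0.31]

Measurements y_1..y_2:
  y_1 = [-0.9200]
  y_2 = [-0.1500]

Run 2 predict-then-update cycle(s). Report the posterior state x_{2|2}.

x_post = [3.7280, 1.3532]

step 1: x^-=[2.1462, 2.2200]  P^-=[0.8900 0.0641; 0.0641 0.5100]  H_jac=[-0.2328 0.2251]  S=[0.2974]  K=[-0.6483; 0.3359]  nu=[-1.7223]  x^+=[3.2628, 1.6415]  P^+=[0.7650 0.1289; 0.1289 0.4765]
step 2: x^-=[3.6075, 1.6415]  P^-=[1.0001 0.2129; 0.2129 0.6765]  H_jac=[-0.1045 0.2296]  S=[0.2664]  K=[-0.2088; 0.4997]  nu=[-0.5770]  x^+=[3.7280, 1.3532]  P^+=[0.9885 0.2407; 0.2407 0.6100]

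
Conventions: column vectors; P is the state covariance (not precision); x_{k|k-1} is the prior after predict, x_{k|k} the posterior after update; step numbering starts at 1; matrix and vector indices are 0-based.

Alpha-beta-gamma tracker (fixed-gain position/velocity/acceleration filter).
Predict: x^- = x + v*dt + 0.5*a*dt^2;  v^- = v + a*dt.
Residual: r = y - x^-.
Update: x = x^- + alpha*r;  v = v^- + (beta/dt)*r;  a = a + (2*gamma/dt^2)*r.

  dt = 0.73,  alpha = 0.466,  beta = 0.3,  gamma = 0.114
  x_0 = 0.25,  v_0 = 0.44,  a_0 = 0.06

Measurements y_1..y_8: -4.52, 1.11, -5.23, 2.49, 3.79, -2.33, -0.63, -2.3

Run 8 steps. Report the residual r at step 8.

resid = -6.3486

step 1: x_pred=0.5872  r=-5.1072  x^+=-1.7928  v^+=-1.6150  a^+=-2.1251
step 2: x_pred=-3.5380  r=4.6480  x^+=-1.3720  v^+=-1.2562  a^+=-0.1365
step 3: x_pred=-2.3254  r=-2.9046  x^+=-3.6790  v^+=-2.5495  a^+=-1.3792
step 4: x_pred=-5.9076  r=8.3976  x^+=-1.9943  v^+=-0.1053  a^+=2.2137
step 5: x_pred=-1.4813  r=5.2713  x^+=0.9751  v^+=3.6770  a^+=4.4690
step 6: x_pred=4.8501  r=-7.1801  x^+=1.5042  v^+=3.9887  a^+=1.3970
step 7: x_pred=4.7882  r=-5.4182  x^+=2.2633  v^+=2.7819  a^+=-0.9211
step 8: x_pred=4.0486  r=-6.3486  x^+=1.0902  v^+=-0.4996  a^+=-3.6374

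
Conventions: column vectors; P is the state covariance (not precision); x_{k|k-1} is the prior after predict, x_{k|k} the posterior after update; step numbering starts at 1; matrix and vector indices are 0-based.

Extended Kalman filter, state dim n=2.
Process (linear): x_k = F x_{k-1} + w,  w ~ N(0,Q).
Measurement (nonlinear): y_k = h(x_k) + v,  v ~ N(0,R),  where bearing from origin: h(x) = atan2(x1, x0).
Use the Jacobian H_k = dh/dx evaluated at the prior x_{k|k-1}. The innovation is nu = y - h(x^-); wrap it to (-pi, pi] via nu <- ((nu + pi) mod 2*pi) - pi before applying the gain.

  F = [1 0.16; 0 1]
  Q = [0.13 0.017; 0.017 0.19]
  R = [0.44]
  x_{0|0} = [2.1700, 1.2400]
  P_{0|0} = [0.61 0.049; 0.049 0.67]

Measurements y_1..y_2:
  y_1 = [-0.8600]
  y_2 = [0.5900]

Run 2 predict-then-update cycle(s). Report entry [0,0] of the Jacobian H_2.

H_jac[0,0] = -0.0813

step 1: x^-=[2.3684, 1.2400]  P^-=[0.7728 0.1732; 0.1732 0.8600]  H_jac=[-0.1735 0.3314]  S=[0.5378]  K=[-0.1426; 0.4741]  nu=[-1.3423]  x^+=[2.5598, 0.6037]  P^+=[0.7619 0.2096; 0.2096 0.7391]
step 2: x^-=[2.6564, 0.6037]  P^-=[0.9779 0.3448; 0.3448 0.9291]  H_jac=[-0.0813 0.3580]  S=[0.5454]  K=[0.0805; 0.5583]  nu=[0.3665]  x^+=[2.6859, 0.8083]  P^+=[0.9743 0.3203; 0.3203 0.7591]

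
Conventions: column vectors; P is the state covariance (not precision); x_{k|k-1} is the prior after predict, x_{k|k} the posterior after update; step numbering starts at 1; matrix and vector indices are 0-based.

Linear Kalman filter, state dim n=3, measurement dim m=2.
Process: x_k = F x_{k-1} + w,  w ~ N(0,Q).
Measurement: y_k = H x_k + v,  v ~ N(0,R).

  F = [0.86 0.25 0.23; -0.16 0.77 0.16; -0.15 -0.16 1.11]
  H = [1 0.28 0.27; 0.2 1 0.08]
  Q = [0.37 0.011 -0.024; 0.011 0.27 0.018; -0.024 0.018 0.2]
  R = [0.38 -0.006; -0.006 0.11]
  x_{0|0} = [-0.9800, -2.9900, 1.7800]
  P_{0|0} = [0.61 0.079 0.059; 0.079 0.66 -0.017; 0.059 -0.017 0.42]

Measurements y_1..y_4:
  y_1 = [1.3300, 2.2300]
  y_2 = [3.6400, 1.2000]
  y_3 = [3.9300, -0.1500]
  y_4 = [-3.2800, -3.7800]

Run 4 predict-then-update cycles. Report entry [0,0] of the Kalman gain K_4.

step 1: x^-=[-1.1809, -1.8607, 2.6012]  P^-=[0.9400 0.1210 0.0145; 0.1210 0.6610 -0.0072; 0.0145 -0.0072 0.7383]  S=[1.5001 0.5106; 0.5106 0.8610]  K=[0.6630 -0.0330; -0.0851 0.8456; 0.1498 -0.0252]  nu=[2.3296, 4.1188]  x^+=[0.2277, 1.4238, 2.8464]  P^+=[0.3019 -0.0581 -0.1241; -0.0581 0.1080 -0.0355; -0.1241 -0.0355 0.7079]
step 2: x^-=[1.2065, 1.5153, 2.8975]  P^-=[0.5593 -0.0401 0.0009; -0.0401 0.3718 0.1385; 0.0009 0.1385 1.1330]  S=[1.0501 0.2328; 0.2328 0.5176]  K=[0.5458 -0.1066; -0.0710 0.7562; 0.2564 0.3277]  nu=[1.2269, -0.7884]  x^+=[1.9602, 0.8320, 2.9537]  P^+=[0.2677 -0.0555 -0.1633; -0.0555 0.0955 -0.0104; -0.1633 -0.0104 0.9692]
step 3: x^-=[2.5731, 0.7996, 2.8515]  P^-=[0.5356 -0.0250 0.0420; -0.0250 0.3778 0.2141; 0.0420 0.2141 1.4580]  S=[1.0926 0.2802; 0.2802 0.5441]  K=[0.5230 -0.1122; -0.0656 0.7504; 0.3385 0.4490]  nu=[0.3631, -1.6924]  x^+=[2.9530, -0.4941, 2.2146]  P^+=[0.2628 -0.0537 -0.1791; -0.0537 0.0943 -0.0079; -0.1791 -0.0079 1.1380]
step 4: x^-=[2.9254, -0.4986, 2.0943]  P^-=[0.5356 -0.0183 0.0716; -0.0183 0.3822 0.2492; 0.0716 0.2492 1.6703]  S=[1.1334 0.3073; 0.3073 0.5592]  K=[0.5162 -0.1147; -0.0654 0.7486; 0.3878 0.4971]  nu=[-6.6312, -4.0340]  x^+=[-0.0350, -3.0850, -2.4825]  P^+=[0.2626 -0.0531 -0.1886; -0.0531 0.0941 -0.0094; -0.1886 -0.0094 1.2432]

K[0,0] = 0.5162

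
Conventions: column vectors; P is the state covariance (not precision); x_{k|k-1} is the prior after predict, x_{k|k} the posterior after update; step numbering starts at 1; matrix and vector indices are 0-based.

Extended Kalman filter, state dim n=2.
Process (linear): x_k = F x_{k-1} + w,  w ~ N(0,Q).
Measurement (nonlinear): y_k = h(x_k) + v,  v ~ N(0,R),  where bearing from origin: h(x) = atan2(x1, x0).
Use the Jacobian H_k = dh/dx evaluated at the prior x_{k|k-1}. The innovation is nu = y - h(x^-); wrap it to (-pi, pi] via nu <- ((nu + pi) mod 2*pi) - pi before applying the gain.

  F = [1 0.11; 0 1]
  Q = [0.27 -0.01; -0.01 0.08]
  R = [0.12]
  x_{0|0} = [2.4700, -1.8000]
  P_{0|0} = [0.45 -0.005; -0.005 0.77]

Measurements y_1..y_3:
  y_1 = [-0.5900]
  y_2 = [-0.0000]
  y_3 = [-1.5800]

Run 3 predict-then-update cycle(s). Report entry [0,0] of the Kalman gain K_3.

K[0,0] = 0.4377

step 1: x^-=[2.2720, -1.8000]  P^-=[0.7282 0.0697; 0.0697 0.8500]  H_jac=[0.2142 0.2704]  S=[0.2237]  K=[0.7818; 1.0945]  nu=[0.0800]  x^+=[2.3345, -1.7124]  P^+=[0.5915 -0.1217; -0.1217 0.5821]
step 2: x^-=[2.1462, -1.7124]  P^-=[0.8418 -0.0676; -0.0676 0.6621]  H_jac=[0.2272 0.2847]  S=[0.2084]  K=[0.8253; 0.8309]  nu=[0.6735]  x^+=[2.7020, -1.1528]  P^+=[0.6999 -0.2105; -0.2105 0.5182]
step 3: x^-=[2.5752, -1.1528]  P^-=[0.9298 -0.1635; -0.1635 0.5982]  H_jac=[0.1448 0.3235]  S=[0.1868]  K=[0.4377; 0.9093]  nu=[-1.1591]  x^+=[2.0679, -2.2068]  P^+=[0.8940 -0.2379; -0.2379 0.4438]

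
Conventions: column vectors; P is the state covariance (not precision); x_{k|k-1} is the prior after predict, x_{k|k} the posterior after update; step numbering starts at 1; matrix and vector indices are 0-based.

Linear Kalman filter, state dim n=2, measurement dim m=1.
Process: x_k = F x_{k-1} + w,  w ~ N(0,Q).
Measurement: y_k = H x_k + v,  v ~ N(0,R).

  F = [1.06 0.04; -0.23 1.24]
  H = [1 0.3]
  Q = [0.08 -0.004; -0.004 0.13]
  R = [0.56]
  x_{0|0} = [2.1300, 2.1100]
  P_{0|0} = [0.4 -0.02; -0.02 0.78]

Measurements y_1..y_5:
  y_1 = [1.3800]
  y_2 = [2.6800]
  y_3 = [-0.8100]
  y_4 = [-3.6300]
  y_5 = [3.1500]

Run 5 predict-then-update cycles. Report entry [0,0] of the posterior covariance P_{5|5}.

P_post[0,0] = 0.4230

step 1: x^-=[2.3422, 2.1265]  P^-=[0.5290 -0.0889; -0.0889 1.3619]  S=[1.1582]  K=[0.4337; 0.2760]  nu=[-1.6002]  x^+=[1.6482, 1.6849]  P^+=[0.3111 -0.2276; -0.2276 1.2737]
step 2: x^-=[1.8145, 1.7102]  P^-=[0.4123 -0.3137; -0.3137 2.2347]  S=[0.9852]  K=[0.3230; 0.3621]  nu=[0.3524]  x^+=[1.9283, 1.8378]  P^+=[0.3096 -0.4289; -0.4289 2.1055]
step 3: x^-=[2.1176, 1.8353]  P^-=[0.3948 -0.5348; -0.5348 3.6285]  S=[0.9605]  K=[0.2440; 0.5765]  nu=[-3.4782]  x^+=[1.2689, -0.1698]  P^+=[0.3376 -0.6700; -0.6700 3.3093]
step 4: x^-=[1.3382, -0.5024]  P^-=[0.4078 -0.7966; -0.7966 5.6184]  S=[0.9955]  K=[0.1696; 0.8929]  nu=[-4.8175]  x^+=[0.5211, -4.8039]  P^+=[0.3792 -0.9474; -0.9474 4.8246]
step 5: x^-=[0.3602, -6.0767]  P^-=[0.4334 -1.0937; -1.0937 8.1088]  S=[1.0671]  K=[0.0987; 1.2549]  nu=[4.6128]  x^+=[0.8156, -0.2883]  P^+=[0.4230 -1.2259; -1.2259 6.4286]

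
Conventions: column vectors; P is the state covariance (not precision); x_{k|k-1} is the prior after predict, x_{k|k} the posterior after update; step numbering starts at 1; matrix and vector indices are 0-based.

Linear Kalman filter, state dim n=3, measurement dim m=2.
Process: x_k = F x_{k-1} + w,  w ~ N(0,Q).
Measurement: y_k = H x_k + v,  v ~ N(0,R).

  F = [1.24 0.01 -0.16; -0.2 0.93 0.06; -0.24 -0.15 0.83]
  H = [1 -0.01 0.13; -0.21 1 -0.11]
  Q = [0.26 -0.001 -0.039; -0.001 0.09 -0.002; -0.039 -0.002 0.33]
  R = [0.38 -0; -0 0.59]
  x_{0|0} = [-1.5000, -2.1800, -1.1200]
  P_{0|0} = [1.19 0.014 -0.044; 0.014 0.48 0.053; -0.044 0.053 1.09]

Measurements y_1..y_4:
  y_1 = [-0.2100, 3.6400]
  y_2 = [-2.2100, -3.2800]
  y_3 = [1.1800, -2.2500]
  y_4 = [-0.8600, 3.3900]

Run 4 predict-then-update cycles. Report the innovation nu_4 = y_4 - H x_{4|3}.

step 1: x^-=[-1.7026, -1.7946, -0.2426]  P^-=[2.1353 -0.2985 -0.5865; -0.2985 0.5584 0.0881; -0.5865 0.0881 1.1656]  S=[2.3883 -0.6778; -0.6778 1.3356]  K=[0.8392 -0.0851; 0.0086 0.4622; -0.1926 -0.0355]  nu=[1.5062, 5.0504]  x^+=[-0.8682, 0.5525, -0.7121]  P^+=[0.3467 -0.0009 -0.2136; -0.0009 0.2784 0.0535; -0.2136 0.0535 1.0846]
step 2: x^-=[-0.9571, 0.6447, -0.4656]  P^-=[0.9054 -0.1265 -0.5128; -0.1265 0.3600 0.1093; -0.5128 0.1093 1.1751]  S=[1.1742 -0.2526; -0.2526 1.0095]  K=[0.6975 -0.0833; -0.0200 0.3660; -0.3053 0.0106]  nu=[-1.1859, -4.1769]  x^+=[-1.4364, -0.8603, -0.1476]  P^+=[0.2979 -0.0145 -0.2536; -0.0145 0.2206 0.0700; -0.2536 0.0700 1.0640]
step 3: x^-=[-1.7661, -0.5216, 0.3513]  P^-=[0.8453 -0.1371 -0.5350; -0.1371 0.3158 0.1365; -0.5350 0.1365 1.1677]  S=[1.1083 -0.2434; -0.2434 0.9601]  K=[0.6805 -0.0938; -0.0372 0.3339; -0.3383 0.0396]  nu=[2.8952, -2.0606]  x^+=[0.3976, -1.3173, -0.7099]  P^+=[0.2924 -0.0228 -0.2620; -0.0228 0.2012 0.0820; -0.2620 0.0820 1.0328]
step 4: x^-=[0.5935, -1.3472, -0.4871]  P^-=[0.8393 -0.1478 -0.5363; -0.1478 0.3034 0.1496; -0.5363 0.1496 1.1452]  S=[1.1018 -0.2505; -0.2505 0.9486]  K=[0.6769 -0.1006; -0.0458 0.3231; -0.3408 0.0536]  nu=[-1.4036, 4.8083]  x^+=[-0.8406, 0.2705, 0.2491]  P^+=[0.2907 -0.0269 -0.2593; -0.0269 0.1946 0.0878; -0.2593 0.0878 1.0054]

innov = [-1.4036, 4.8083]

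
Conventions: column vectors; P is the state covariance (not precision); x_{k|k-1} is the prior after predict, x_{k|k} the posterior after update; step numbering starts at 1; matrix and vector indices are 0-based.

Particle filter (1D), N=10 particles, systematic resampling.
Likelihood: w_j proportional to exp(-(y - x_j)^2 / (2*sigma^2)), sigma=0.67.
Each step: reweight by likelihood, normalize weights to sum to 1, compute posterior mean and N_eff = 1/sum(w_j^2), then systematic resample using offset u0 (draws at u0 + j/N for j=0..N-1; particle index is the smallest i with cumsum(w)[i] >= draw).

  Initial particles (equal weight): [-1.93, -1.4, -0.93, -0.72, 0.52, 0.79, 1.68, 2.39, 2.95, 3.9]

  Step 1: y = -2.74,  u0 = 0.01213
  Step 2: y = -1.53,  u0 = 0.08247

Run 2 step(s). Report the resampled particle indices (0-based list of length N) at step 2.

resampled_idx = [0, 1, 2, 3, 4, 6, 7, 8, 8, 9]

step 1: w=[0.7368, 0.2071, 0.0398, 0.0163, 0.0000, 0.0000, 0.0000, 0.0000, 0.0000, 0.0000]  mean=-1.7607  Neff=1.7017  idx=[0, 0, 0, 0, 0, 0, 0, 0, 1, 1]
step 2: w=[0.0967, 0.0967, 0.0967, 0.0967, 0.0967, 0.0967, 0.0967, 0.0967, 0.1134, 0.1134]  mean=-1.8098  Neff=9.9556  idx=[0, 1, 2, 3, 4, 6, 7, 8, 8, 9]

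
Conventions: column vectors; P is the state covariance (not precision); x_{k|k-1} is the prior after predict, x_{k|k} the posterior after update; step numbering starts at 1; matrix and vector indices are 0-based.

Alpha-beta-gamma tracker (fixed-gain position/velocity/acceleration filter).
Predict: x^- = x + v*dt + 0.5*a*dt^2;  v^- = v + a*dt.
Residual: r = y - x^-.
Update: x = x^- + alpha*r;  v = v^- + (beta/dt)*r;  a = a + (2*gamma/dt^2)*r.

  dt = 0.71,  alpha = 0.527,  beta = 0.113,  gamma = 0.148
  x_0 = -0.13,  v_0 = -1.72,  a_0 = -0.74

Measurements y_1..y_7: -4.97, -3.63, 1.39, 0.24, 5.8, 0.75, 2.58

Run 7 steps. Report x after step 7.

step 1: x_pred=-1.5377  r=-3.4323  x^+=-3.3465  v^+=-2.7917  a^+=-2.7554
step 2: x_pred=-6.0231  r=2.3931  x^+=-4.7619  v^+=-4.3671  a^+=-1.3502
step 3: x_pred=-8.2029  r=9.5929  x^+=-3.1474  v^+=-3.7990  a^+=4.2826
step 4: x_pred=-4.7653  r=5.0053  x^+=-2.1275  v^+=0.0383  a^+=7.2217
step 5: x_pred=-0.2801  r=6.0801  x^+=2.9241  v^+=6.1333  a^+=10.7918
step 6: x_pred=9.9989  r=-9.2489  x^+=5.1247  v^+=12.3235  a^+=5.3610
step 7: x_pred=15.2256  r=-12.6456  x^+=8.5614  v^+=14.1172  a^+=-2.0643

x_post = 8.5614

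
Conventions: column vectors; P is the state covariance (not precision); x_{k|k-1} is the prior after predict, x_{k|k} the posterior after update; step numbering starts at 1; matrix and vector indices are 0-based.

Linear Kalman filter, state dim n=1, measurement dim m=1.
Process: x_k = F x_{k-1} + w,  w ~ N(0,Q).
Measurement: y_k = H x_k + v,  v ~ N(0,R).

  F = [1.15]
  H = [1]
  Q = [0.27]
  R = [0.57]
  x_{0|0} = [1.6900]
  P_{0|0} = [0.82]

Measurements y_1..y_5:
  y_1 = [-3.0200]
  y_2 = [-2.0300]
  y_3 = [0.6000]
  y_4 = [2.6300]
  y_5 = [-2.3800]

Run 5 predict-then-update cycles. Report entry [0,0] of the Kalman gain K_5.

K[0,0] = 0.5448

step 1: x^-=[1.9435]  P^-=[1.3544]  S=[1.9244]  K=[0.7038]  nu=[-4.9635]  x^+=[-1.5499]  P^+=[0.4012]
step 2: x^-=[-1.7823]  P^-=[0.8006]  S=[1.3706]  K=[0.5841]  nu=[-0.2477]  x^+=[-1.9270]  P^+=[0.3329]
step 3: x^-=[-2.2161]  P^-=[0.7103]  S=[1.2803]  K=[0.5548]  nu=[2.8161]  x^+=[-0.6537]  P^+=[0.3162]
step 4: x^-=[-0.7518]  P^-=[0.6882]  S=[1.2582]  K=[0.5470]  nu=[3.3818]  x^+=[1.0980]  P^+=[0.3118]
step 5: x^-=[1.2627]  P^-=[0.6823]  S=[1.2523]  K=[0.5448]  nu=[-3.6427]  x^+=[-0.7220]  P^+=[0.3106]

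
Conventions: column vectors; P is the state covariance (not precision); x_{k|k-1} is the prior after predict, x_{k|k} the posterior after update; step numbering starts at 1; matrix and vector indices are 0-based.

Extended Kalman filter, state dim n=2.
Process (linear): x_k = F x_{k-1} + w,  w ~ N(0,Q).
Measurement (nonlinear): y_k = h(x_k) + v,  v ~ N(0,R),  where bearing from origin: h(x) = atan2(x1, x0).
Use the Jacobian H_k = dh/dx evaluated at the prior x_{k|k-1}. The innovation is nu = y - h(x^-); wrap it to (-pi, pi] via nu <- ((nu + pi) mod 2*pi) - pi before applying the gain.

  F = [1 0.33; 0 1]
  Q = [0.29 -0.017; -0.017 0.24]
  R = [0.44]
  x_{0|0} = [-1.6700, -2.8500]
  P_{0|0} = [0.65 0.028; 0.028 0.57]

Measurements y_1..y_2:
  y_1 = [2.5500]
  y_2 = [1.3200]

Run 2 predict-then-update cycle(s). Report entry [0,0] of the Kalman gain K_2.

K[0,0] = 0.1889

step 1: x^-=[-2.6105, -2.8500]  P^-=[1.0206 0.1991; 0.1991 0.8100]  H_jac=[0.1908 -0.1748]  S=[0.4886]  K=[0.3273; -0.2120]  nu=[-1.4208]  x^+=[-3.0755, -2.5488]  P^+=[0.9682 0.2330; 0.2330 0.7880]
step 2: x^-=[-3.9167, -2.5488]  P^-=[1.4978 0.4761; 0.4761 1.0280]  H_jac=[0.1167 -0.1794]  S=[0.4735]  K=[0.1889; -0.2720]  nu=[-2.3985]  x^+=[-4.3697, -1.8963]  P^+=[1.4809 0.5004; 0.5004 0.9930]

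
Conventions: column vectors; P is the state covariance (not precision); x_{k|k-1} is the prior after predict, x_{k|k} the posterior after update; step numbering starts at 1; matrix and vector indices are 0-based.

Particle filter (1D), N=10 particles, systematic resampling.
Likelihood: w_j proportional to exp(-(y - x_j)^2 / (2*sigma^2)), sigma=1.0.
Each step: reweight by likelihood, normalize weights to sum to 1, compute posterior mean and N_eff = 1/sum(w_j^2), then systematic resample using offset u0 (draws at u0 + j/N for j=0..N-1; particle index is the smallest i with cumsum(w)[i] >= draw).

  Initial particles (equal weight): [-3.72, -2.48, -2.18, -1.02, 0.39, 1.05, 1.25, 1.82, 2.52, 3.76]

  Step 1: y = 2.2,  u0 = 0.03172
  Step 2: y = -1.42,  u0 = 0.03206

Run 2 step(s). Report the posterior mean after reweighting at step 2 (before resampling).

step 1: w=[0.0000, 0.0000, 0.0000, 0.0016, 0.0551, 0.1462, 0.1804, 0.2636, 0.2692, 0.0839]  mean=1.8724  Neff=4.8558  idx=[4, 5, 6, 6, 7, 7, 7, 8, 8, 9]
step 2: w=[0.6171, 0.1503, 0.0899, 0.0899, 0.0167, 0.0167, 0.0167, 0.0014, 0.0014, 0.0000]  mean=0.7212  Neff=2.3784  idx=[0, 0, 0, 0, 0, 0, 1, 1, 2, 3]

post_mean = 0.7212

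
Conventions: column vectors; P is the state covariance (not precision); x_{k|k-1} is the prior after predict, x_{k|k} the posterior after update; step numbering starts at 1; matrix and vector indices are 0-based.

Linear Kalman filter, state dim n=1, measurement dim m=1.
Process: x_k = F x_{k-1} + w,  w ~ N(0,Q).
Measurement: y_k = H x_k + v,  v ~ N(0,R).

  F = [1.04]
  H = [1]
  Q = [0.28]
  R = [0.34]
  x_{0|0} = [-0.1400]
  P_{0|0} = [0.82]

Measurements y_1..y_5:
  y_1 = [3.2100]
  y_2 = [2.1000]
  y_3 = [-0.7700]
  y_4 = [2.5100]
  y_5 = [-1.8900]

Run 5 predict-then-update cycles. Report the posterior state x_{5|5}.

x_post = [-0.4085]

step 1: x^-=[-0.1456]  P^-=[1.1669]  S=[1.5069]  K=[0.7744]  nu=[3.3556]  x^+=[2.4529]  P^+=[0.2633]
step 2: x^-=[2.5510]  P^-=[0.5648]  S=[0.9048]  K=[0.6242]  nu=[-0.4510]  x^+=[2.2695]  P^+=[0.2122]
step 3: x^-=[2.3603]  P^-=[0.5096]  S=[0.8496]  K=[0.5998]  nu=[-3.1303]  x^+=[0.4828]  P^+=[0.2039]
step 4: x^-=[0.5021]  P^-=[0.5006]  S=[0.8406]  K=[0.5955]  nu=[2.0079]  x^+=[1.6978]  P^+=[0.2025]
step 5: x^-=[1.7657]  P^-=[0.4990]  S=[0.8390]  K=[0.5948]  nu=[-3.6557]  x^+=[-0.4085]  P^+=[0.2022]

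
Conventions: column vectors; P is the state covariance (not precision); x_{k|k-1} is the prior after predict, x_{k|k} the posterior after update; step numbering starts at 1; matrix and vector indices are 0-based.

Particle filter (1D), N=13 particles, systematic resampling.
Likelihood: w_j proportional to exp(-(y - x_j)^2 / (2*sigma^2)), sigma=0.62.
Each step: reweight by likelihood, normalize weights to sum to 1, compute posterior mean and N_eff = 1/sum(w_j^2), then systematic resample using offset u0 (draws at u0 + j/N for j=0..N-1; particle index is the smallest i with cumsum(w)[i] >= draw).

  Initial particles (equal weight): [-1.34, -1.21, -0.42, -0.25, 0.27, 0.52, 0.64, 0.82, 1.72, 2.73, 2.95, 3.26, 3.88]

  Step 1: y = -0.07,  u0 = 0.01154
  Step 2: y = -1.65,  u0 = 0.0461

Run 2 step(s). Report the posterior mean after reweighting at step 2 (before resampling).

post_mean = -0.9322

step 1: w=[0.0272, 0.0409, 0.1892, 0.2128, 0.1909, 0.1411, 0.1152, 0.0792, 0.0034, 0.0000, 0.0000, 0.0000, 0.0000]  mean=0.0509  Neff=6.2735  idx=[0, 2, 2, 2, 3, 3, 4, 4, 4, 5, 5, 6, 7]
step 2: w=[0.5928, 0.0939, 0.0939, 0.0939, 0.0525, 0.0525, 0.0056, 0.0056, 0.0056, 0.0015, 0.0015, 0.0007, 0.0002]  mean=-0.9322  Neff=2.6077  idx=[0, 0, 0, 0, 0, 0, 0, 0, 1, 2, 3, 4, 5]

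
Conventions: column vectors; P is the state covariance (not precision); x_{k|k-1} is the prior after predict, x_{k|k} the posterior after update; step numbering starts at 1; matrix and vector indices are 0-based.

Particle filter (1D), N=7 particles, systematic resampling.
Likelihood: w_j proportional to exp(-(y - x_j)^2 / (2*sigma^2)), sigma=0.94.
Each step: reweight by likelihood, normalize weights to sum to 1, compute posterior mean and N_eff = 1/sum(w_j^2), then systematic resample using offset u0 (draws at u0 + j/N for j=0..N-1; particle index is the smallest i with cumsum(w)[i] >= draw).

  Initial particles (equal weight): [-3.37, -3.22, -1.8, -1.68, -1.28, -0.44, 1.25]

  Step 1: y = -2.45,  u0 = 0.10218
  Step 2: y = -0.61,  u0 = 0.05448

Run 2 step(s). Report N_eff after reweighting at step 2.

step 1: w=[0.1822, 0.2103, 0.2316, 0.2103, 0.1356, 0.0299, 0.0001]  mean=-2.2479  Neff=5.1398  idx=[0, 1, 1, 2, 3, 3, 4]
step 2: w=[0.0058, 0.0091, 0.0091, 0.1929, 0.2249, 0.2249, 0.3334]  mean=-1.6076  Neff=4.0049  idx=[3, 3, 4, 5, 5, 6, 6]

N_eff = 4.0049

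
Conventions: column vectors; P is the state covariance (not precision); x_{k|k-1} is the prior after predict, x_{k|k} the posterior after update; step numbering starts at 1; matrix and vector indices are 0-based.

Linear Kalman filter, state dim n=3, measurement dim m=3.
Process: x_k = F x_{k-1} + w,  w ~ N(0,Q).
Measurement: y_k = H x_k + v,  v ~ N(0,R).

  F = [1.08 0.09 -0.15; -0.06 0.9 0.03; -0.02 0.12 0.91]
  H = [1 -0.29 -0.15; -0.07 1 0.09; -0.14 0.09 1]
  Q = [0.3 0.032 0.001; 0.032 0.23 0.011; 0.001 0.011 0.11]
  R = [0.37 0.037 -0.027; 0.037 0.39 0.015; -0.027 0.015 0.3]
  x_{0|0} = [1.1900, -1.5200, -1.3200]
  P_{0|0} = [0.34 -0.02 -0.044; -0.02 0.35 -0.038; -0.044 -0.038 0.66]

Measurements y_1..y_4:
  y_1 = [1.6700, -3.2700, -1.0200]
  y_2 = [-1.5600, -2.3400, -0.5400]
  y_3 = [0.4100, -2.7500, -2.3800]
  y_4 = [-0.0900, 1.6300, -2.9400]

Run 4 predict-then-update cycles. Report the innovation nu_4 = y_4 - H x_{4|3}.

innov = [-0.1693, 3.8399, -1.1831]

step 1: x^-=[1.3464, -1.4790, -1.4074]  P^-=[0.7257 0.0192 -0.1410; 0.0192 0.5156 0.0389; -0.1410 0.0389 0.6551]  S=[1.1883 -0.1736 -0.3936; -0.1736 0.9205 0.1755; -0.3936 0.1755 1.0195]  K=[0.6329 0.0721 -0.0044; -0.0434 0.5604 -0.0322; 0.0100 -0.0090 0.6708]  nu=[-0.3164, -1.5701, 0.7090]  x^+=[1.0299, -2.3680, -0.9209]  P^+=[0.2587 0.0684 0.0127; 0.0684 0.2222 -0.0105; 0.0127 -0.0105 0.2036]
step 2: x^-=[1.0373, -2.2206, -1.1427]  P^-=[0.6176 0.1004 -0.0093; 0.1004 0.4031 0.0298; -0.0093 0.0298 0.2788]  S=[0.9749 -0.0307 -0.1713; -0.0307 0.7898 0.0985; -0.1713 0.0985 0.5996]  K=[0.6105 0.0932 0.0144; -0.0053 0.5044 0.0024; 0.0227 0.0118 0.4761]  nu=[-3.4127, 0.0561, 0.9478]  x^+=[-1.0273, -2.1721, -0.7682]  P^+=[0.2535 0.0753 0.0179; 0.0753 0.2017 0.0008; 0.0179 0.0008 0.1448]
step 3: x^-=[-1.1897, -1.9163, -0.9392]  P^-=[0.6093 0.1047 0.0053; 0.1047 0.3863 0.0348; 0.0053 0.0348 0.2321]  S=[0.9578 -0.0196 -0.1487; -0.0196 0.7727 0.0960; -0.1487 0.0960 0.5493]  K=[0.6087 0.0939 0.0198; -0.0009 0.4928 0.0136; 0.0259 0.0188 0.4306]  nu=[0.9031, -0.8324, -1.4349]  x^+=[-0.7466, -2.3470, -1.5493]  P^+=[0.2529 0.0754 0.0196; 0.0754 0.1972 0.0043; 0.0196 0.0043 0.1311]
step 4: x^-=[-0.7852, -2.1139, -1.6766]  P^-=[0.6078 0.1041 0.0090; 0.1041 0.3828 0.0368; 0.0090 0.0368 0.2214]  S=[0.9551 -0.0189 -0.1437; -0.0189 0.7695 0.0964; -0.1437 0.0964 0.5379]  K=[0.6085 0.0933 0.0217; -0.0007 0.4901 0.0172; 0.0269 0.0210 0.4188]  nu=[-0.1693, 3.8399, -1.1831]  x^+=[-0.5558, -0.2522, -2.0959]  P^+=[0.2528 0.0751 0.0201; 0.0751 0.1962 0.0054; 0.0201 0.0054 0.1276]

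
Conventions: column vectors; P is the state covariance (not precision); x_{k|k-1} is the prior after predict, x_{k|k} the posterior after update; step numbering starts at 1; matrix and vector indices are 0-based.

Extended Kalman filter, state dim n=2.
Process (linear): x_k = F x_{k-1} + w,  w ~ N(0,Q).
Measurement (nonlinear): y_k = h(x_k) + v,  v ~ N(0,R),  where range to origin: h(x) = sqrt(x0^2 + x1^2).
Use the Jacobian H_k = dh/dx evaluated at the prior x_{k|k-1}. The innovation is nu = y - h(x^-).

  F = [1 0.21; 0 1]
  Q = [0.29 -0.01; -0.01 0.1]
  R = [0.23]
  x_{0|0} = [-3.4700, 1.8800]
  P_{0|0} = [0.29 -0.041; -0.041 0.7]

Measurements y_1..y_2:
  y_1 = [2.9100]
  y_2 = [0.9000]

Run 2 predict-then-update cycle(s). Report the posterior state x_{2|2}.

x_post = [-1.0620, 1.3337]

step 1: x^-=[-3.0752, 1.8800]  P^-=[0.5937 0.0960; 0.0960 0.8000]  H_jac=[-0.8532 0.5216]  S=[0.7943]  K=[-0.5746; 0.4222]  nu=[-0.6943]  x^+=[-2.6762, 1.5869]  P^+=[0.3314 0.2887; 0.2887 0.6584]
step 2: x^-=[-2.3430, 1.5869]  P^-=[0.7717 0.4170; 0.4170 0.7584]  H_jac=[-0.8280 0.5608]  S=[0.6103]  K=[-0.6638; 0.1312]  nu=[-1.9298]  x^+=[-1.0620, 1.3337]  P^+=[0.5028 0.4701; 0.4701 0.7479]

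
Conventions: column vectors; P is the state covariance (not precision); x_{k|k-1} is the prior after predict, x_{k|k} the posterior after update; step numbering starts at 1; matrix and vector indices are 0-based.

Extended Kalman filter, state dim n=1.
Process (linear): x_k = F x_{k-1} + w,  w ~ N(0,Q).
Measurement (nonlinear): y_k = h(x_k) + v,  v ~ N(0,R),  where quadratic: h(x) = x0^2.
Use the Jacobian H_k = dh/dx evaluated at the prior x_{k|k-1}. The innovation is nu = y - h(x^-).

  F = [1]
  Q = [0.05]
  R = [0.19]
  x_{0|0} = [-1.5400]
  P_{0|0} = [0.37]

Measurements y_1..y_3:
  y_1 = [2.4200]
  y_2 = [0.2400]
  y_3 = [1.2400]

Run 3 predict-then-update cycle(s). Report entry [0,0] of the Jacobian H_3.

step 1: x^-=[-1.5400]  P^-=[0.4200]  H_jac=[-3.0800]  S=[4.1743]  K=[-0.3099]  nu=[0.0484]  x^+=[-1.5550]  P^+=[0.0191]
step 2: x^-=[-1.5550]  P^-=[0.0691]  H_jac=[-3.1100]  S=[0.8585]  K=[-0.2504]  nu=[-2.1780]  x^+=[-1.0097]  P^+=[0.0153]
step 3: x^-=[-1.0097]  P^-=[0.0653]  H_jac=[-2.0193]  S=[0.4563]  K=[-0.2890]  nu=[0.2206]  x^+=[-1.0734]  P^+=[0.0272]

H_jac[0,0] = -2.0193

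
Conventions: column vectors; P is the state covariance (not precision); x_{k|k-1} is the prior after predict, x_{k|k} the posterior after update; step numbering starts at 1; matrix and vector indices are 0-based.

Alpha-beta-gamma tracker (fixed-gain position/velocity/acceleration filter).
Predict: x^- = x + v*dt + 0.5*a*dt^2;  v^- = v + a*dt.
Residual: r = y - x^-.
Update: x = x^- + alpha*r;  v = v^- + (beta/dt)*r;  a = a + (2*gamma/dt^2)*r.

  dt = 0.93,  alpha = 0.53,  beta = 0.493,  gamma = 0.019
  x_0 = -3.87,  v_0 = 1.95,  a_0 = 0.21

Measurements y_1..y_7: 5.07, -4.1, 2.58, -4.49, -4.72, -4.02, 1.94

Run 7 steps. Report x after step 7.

x_post = -2.5767

step 1: x_pred=-1.9657  r=7.0357  x^+=1.7632  v^+=5.8750  a^+=0.5191
step 2: x_pred=7.4514  r=-11.5514  x^+=1.3292  v^+=0.2342  a^+=0.0116
step 3: x_pred=1.5520  r=1.0280  x^+=2.0969  v^+=0.7900  a^+=0.0568
step 4: x_pred=2.8561  r=-7.3461  x^+=-1.0373  v^+=-3.0515  a^+=-0.2660
step 5: x_pred=-3.9902  r=-0.7298  x^+=-4.3770  v^+=-3.6857  a^+=-0.2981
step 6: x_pred=-7.9336  r=3.9136  x^+=-5.8594  v^+=-1.8883  a^+=-0.1261
step 7: x_pred=-7.6700  r=9.6100  x^+=-2.5767  v^+=3.0888  a^+=0.2961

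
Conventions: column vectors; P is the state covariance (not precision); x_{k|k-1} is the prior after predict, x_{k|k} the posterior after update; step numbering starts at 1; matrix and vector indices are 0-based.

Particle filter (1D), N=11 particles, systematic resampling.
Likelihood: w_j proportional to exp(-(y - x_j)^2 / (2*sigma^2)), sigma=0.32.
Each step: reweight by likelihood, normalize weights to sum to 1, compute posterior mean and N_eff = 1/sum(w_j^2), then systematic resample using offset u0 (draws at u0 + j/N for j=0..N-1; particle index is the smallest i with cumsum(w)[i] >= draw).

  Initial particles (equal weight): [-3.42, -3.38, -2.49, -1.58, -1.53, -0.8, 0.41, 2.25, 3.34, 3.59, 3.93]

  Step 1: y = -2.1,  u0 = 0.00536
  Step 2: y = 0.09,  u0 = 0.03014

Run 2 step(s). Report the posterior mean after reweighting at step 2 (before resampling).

step 1: w=[0.0002, 0.0004, 0.5018, 0.2816, 0.2158, 0.0003, 0.0000, 0.0000, 0.0000, 0.0000, 0.0000]  mean=-2.0266  Neff=2.6481  idx=[2, 2, 2, 2, 2, 2, 3, 3, 3, 4, 4]
step 2: w=[0.0000, 0.0000, 0.0000, 0.0000, 0.0000, 0.0000, 0.1340, 0.1340, 0.1340, 0.2991, 0.2991]  mean=-1.5501  Neff=4.2970  idx=[6, 6, 7, 8, 8, 9, 9, 9, 10, 10, 10]

post_mean = -1.5501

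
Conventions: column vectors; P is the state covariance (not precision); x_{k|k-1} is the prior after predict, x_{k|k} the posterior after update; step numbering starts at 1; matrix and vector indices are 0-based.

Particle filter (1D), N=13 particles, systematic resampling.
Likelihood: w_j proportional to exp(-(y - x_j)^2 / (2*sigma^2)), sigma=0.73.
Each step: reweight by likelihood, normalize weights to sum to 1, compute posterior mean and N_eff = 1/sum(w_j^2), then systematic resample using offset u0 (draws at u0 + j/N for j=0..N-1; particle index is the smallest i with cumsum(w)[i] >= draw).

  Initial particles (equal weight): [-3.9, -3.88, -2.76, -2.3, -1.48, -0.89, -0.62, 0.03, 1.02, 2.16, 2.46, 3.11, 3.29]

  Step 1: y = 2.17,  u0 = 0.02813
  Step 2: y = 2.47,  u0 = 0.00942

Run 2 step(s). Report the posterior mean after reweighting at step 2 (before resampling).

step 1: w=[0.0000, 0.0000, 0.0000, 0.0000, 0.0000, 0.0001, 0.0002, 0.0046, 0.0973, 0.3364, 0.3109, 0.1468, 0.1037]  mean=2.3885  Neff=3.9740  idx=[8, 9, 9, 9, 9, 9, 10, 10, 10, 10, 11, 11, 12]
step 2: w=[0.0131, 0.0862, 0.0862, 0.0862, 0.0862, 0.0862, 0.0943, 0.0943, 0.0943, 0.0943, 0.0642, 0.0642, 0.0502]  mean=2.4370  Neff=11.9516  idx=[0, 1, 2, 3, 4, 5, 6, 7, 7, 8, 9, 10, 11]

post_mean = 2.4370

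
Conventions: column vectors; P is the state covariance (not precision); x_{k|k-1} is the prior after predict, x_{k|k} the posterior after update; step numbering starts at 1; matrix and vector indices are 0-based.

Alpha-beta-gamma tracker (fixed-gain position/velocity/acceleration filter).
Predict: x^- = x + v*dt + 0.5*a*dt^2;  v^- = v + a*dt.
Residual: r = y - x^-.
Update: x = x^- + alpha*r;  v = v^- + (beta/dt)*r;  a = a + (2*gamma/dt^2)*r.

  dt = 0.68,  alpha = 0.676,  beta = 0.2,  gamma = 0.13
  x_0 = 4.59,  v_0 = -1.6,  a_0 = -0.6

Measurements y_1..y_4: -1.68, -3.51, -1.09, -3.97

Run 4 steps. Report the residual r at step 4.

resid = 3.5971

step 1: x_pred=3.3633  r=-5.0433  x^+=-0.0460  v^+=-3.4913  a^+=-3.4358
step 2: x_pred=-3.2144  r=-0.2956  x^+=-3.4142  v^+=-5.9146  a^+=-3.6020
step 3: x_pred=-8.2689  r=7.1789  x^+=-3.4160  v^+=-6.2525  a^+=0.4346
step 4: x_pred=-7.5671  r=3.5971  x^+=-5.1355  v^+=-4.8989  a^+=2.4572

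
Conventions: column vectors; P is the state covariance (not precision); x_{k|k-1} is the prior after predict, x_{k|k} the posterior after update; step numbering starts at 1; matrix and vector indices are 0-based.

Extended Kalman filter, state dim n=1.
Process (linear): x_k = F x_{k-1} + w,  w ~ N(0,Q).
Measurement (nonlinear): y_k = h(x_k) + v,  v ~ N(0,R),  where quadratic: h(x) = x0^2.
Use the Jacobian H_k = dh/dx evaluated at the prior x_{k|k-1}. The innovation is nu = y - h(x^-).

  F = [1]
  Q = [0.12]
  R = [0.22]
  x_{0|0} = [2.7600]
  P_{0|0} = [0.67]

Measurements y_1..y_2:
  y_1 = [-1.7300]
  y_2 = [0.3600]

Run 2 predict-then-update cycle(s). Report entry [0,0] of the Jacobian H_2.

step 1: x^-=[2.7600]  P^-=[0.7900]  H_jac=[5.5200]  S=[24.2916]  K=[0.1795]  nu=[-9.3476]  x^+=[1.0819]  P^+=[0.0072]
step 2: x^-=[1.0819]  P^-=[0.1272]  H_jac=[2.1639]  S=[0.8154]  K=[0.3374]  nu=[-0.8106]  x^+=[0.8084]  P^+=[0.0343]

H_jac[0,0] = 2.1639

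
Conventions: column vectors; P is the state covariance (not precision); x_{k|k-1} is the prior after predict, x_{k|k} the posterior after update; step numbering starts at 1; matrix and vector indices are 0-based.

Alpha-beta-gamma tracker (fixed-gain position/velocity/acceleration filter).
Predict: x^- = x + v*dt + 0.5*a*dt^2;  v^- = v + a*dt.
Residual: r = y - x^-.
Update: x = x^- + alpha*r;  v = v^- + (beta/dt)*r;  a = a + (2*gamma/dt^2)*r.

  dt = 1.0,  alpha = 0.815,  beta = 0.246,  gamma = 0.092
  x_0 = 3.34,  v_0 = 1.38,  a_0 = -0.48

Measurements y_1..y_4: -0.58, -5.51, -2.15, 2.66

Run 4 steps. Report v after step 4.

step 1: x_pred=4.4800  r=-5.0600  x^+=0.3561  v^+=-0.3448  a^+=-1.4110
step 2: x_pred=-0.6942  r=-4.8158  x^+=-4.6191  v^+=-2.9405  a^+=-2.2972
step 3: x_pred=-8.7081  r=6.5581  x^+=-3.3633  v^+=-3.6243  a^+=-1.0905
step 4: x_pred=-7.5328  r=10.1928  x^+=0.7743  v^+=-2.2074  a^+=0.7850

v_post = -2.2074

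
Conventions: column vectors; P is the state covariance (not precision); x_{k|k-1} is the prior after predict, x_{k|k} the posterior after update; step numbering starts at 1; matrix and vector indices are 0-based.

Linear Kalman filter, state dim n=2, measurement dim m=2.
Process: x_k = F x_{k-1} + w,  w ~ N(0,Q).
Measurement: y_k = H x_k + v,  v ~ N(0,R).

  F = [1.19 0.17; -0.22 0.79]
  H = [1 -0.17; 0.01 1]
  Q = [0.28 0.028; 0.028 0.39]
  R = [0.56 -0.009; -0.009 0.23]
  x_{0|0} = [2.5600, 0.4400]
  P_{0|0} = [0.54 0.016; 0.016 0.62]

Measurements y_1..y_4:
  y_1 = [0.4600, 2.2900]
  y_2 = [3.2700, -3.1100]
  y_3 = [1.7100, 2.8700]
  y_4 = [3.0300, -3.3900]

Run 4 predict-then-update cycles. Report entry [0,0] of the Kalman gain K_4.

K[0,0] = 0.5682

step 1: x^-=[3.1212, -0.2156]  P^-=[1.0691 -0.0157; -0.0157 0.7975]  S=[1.6575 -0.1495; -0.1495 1.0273]  K=[0.6548 0.0905; -0.0215 0.7730]  nu=[-2.6979, 2.4744]  x^+=[1.5785, 1.7552]  P^+=[0.3678 0.0112; 0.0112 0.1779]
step 2: x^-=[2.1768, 1.0393]  P^-=[0.8105 -0.0343; -0.0343 0.5149]  S=[1.3970 -0.1226; -0.1226 0.7443]  K=[0.5898 0.0620; -0.0269 0.6869]  nu=[1.2698, -4.1711]  x^+=[2.6670, -1.8600]  P^+=[0.3307 0.0057; 0.0057 0.1582]
step 3: x^-=[2.8575, -2.0561]  P^-=[0.7551 -0.0322; -0.0322 0.5028]  S=[1.3406 -0.1191; -0.1191 0.7322]  K=[0.5726 0.0594; -0.0272 0.6818]  nu=[-1.4971, 4.8975]  x^+=[2.2914, 1.3237]  P^+=[0.3210 0.0053; 0.0053 0.1570]
step 4: x^-=[2.9518, 0.5416]  P^-=[0.7413 -0.0302; -0.0302 0.5017]  S=[1.3261 -0.1170; -0.1170 0.7311]  K=[0.5682 0.0598; -0.0269 0.6814]  nu=[0.1703, -3.9611]  x^+=[2.8117, -2.1622]  P^+=[0.3186 0.0055; 0.0055 0.1569]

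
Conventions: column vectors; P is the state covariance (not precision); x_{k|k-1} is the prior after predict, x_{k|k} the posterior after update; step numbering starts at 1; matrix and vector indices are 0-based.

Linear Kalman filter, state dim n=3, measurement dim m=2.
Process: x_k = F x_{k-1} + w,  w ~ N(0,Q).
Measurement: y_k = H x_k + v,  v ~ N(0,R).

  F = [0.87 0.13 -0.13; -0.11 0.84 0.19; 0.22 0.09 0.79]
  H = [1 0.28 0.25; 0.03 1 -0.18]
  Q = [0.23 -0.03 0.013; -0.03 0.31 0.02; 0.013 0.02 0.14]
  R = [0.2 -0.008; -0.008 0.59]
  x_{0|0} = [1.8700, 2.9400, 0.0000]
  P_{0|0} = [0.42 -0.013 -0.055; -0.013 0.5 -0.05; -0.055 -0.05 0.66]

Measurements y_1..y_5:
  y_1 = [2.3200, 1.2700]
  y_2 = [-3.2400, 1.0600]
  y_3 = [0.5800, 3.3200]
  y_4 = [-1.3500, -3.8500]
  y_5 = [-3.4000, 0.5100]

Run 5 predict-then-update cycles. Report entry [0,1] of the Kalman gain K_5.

K[0,1] = -0.1246

step 1: x^-=[2.0091, 2.2639, 0.6760]  P^-=[0.5787 -0.0469 -0.0107; -0.0469 0.6804 0.1129; -0.0107 0.1129 0.5495]  S=[0.8506 0.1523; 0.1523 1.2454]  K=[0.6806 -0.1054; 0.1098 0.5155; 0.1882 -0.0121]  nu=[-0.4920, -0.9325]  x^+=[1.7725, 1.7292, 0.5946]  P^+=[0.1927 -0.0944 -0.1170; -0.0944 0.3220 0.0885; -0.1170 0.0885 0.5199]
step 2: x^-=[1.6896, 1.3705, 1.0153]  P^-=[0.3922 -0.1223 -0.0789; -0.1223 0.6089 0.1667; -0.0789 0.1667 0.4446]  S=[0.5831 0.0778; 0.0778 1.1472]  K=[0.5966 -0.1244; 0.0880 0.4955; 0.1267 0.0649]  nu=[-5.5671, -0.1785]  x^+=[-1.6097, 0.7921, 0.2982]  P^+=[0.1784 -0.1043 -0.1155; -0.1043 0.3160 0.1180; -0.1155 0.1180 0.4291]
step 3: x^-=[-1.3362, 0.8991, -0.0473]  P^-=[0.3762 -0.1286 -0.0697; -0.1286 0.6124 0.1712; -0.0697 0.1712 0.3915]  S=[0.5657 0.0736; 0.0736 1.1468]  K=[0.5872 -0.1291; 0.0866 0.4982; 0.1244 0.0781]  nu=[1.6763, 2.4525]  x^+=[-0.6684, 2.2660, 0.3527]  P^+=[0.1731 -0.1044 -0.1017; -0.1044 0.3172 0.1155; -0.1017 0.1155 0.3743]
step 4: x^-=[-0.3328, 2.0440, 0.3355]  P^-=[0.3682 -0.1240 -0.0562; -0.1240 0.6098 0.1609; -0.0562 0.1609 0.3615]  S=[0.5636 0.0743; 0.0743 1.1471]  K=[0.5836 -0.1274; 0.0888 0.4974; 0.1309 0.0736]  nu=[-1.6734, -5.8236]  x^+=[-0.5672, -1.0010, -0.3121]  P^+=[0.1687 -0.1012 -0.0904; -0.1012 0.3150 0.1071; -0.0904 0.1071 0.3442]
step 5: x^-=[-0.5830, -0.8378, -0.4615]  P^-=[0.3628 -0.1180 -0.0470; -0.1180 0.6034 0.1507; -0.0470 0.1507 0.3453]  S=[0.5631 0.0754; 0.0754 1.1441]  K=[0.5813 -0.1246; 0.0910 0.4946; 0.1357 0.0672]  nu=[-2.4670, 1.2822]  x^+=[-2.1769, -0.4282, -0.7101]  P^+=[0.1656 -0.0982 -0.0835; -0.0982 0.3121 0.1002; -0.0835 0.1002 0.3284]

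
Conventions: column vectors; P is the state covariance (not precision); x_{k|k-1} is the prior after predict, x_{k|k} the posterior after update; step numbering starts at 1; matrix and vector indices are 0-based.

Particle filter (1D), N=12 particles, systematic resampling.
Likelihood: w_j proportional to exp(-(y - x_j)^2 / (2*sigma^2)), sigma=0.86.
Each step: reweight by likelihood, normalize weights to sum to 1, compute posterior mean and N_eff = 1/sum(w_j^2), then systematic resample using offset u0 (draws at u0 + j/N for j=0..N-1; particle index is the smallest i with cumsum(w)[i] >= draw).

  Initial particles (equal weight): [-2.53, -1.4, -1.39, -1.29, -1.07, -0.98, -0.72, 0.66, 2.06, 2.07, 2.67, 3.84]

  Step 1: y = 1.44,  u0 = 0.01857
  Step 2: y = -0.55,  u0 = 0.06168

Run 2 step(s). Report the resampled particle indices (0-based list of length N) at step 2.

step 1: w=[0.0000, 0.0016, 0.0017, 0.0024, 0.0053, 0.0071, 0.0160, 0.2483, 0.2889, 0.2864, 0.1347, 0.0076]  mean=1.7088  Neff=4.0707  idx=[6, 7, 7, 7, 8, 8, 8, 9, 9, 9, 9, 10]
step 2: w=[0.4529, 0.1717, 0.1717, 0.1717, 0.0046, 0.0046, 0.0046, 0.0045, 0.0045, 0.0045, 0.0045, 0.0004]  mean=0.0803  Neff=3.4050  idx=[0, 0, 0, 0, 0, 1, 1, 2, 2, 3, 3, 6]

resampled_idx = [0, 0, 0, 0, 0, 1, 1, 2, 2, 3, 3, 6]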